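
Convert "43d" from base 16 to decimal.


Input: "43d" in base 16
Positional expansion:
  Digit '4' (value 4) x 16^2 = 1024
  Digit '3' (value 3) x 16^1 = 48
  Digit 'd' (value 13) x 16^0 = 13
Sum = 1085

1085


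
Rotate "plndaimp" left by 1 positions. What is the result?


Input: "plndaimp", rotate left by 1
First 1 characters: "p"
Remaining characters: "lndaimp"
Concatenate remaining + first: "lndaimp" + "p" = "lndaimpp"

lndaimpp


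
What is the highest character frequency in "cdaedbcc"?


Input: cdaedbcc
Character counts:
  'a': 1
  'b': 1
  'c': 3
  'd': 2
  'e': 1
Maximum frequency: 3

3


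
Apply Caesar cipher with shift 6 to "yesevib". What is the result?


Caesar cipher: shift "yesevib" by 6
  'y' (pos 24) + 6 = pos 4 = 'e'
  'e' (pos 4) + 6 = pos 10 = 'k'
  's' (pos 18) + 6 = pos 24 = 'y'
  'e' (pos 4) + 6 = pos 10 = 'k'
  'v' (pos 21) + 6 = pos 1 = 'b'
  'i' (pos 8) + 6 = pos 14 = 'o'
  'b' (pos 1) + 6 = pos 7 = 'h'
Result: ekykboh

ekykboh


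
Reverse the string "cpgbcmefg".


Input: cpgbcmefg
Reading characters right to left:
  Position 8: 'g'
  Position 7: 'f'
  Position 6: 'e'
  Position 5: 'm'
  Position 4: 'c'
  Position 3: 'b'
  Position 2: 'g'
  Position 1: 'p'
  Position 0: 'c'
Reversed: gfemcbgpc

gfemcbgpc


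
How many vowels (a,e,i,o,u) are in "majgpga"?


Input: majgpga
Checking each character:
  'm' at position 0: consonant
  'a' at position 1: vowel (running total: 1)
  'j' at position 2: consonant
  'g' at position 3: consonant
  'p' at position 4: consonant
  'g' at position 5: consonant
  'a' at position 6: vowel (running total: 2)
Total vowels: 2

2


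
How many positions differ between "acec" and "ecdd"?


Comparing "acec" and "ecdd" position by position:
  Position 0: 'a' vs 'e' => DIFFER
  Position 1: 'c' vs 'c' => same
  Position 2: 'e' vs 'd' => DIFFER
  Position 3: 'c' vs 'd' => DIFFER
Positions that differ: 3

3


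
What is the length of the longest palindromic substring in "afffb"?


Input: "afffb"
Checking substrings for palindromes:
  [1:4] "fff" (len 3) => palindrome
  [1:3] "ff" (len 2) => palindrome
  [2:4] "ff" (len 2) => palindrome
Longest palindromic substring: "fff" with length 3

3


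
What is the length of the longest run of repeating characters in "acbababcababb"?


Input: "acbababcababb"
Scanning for longest run:
  Position 1 ('c'): new char, reset run to 1
  Position 2 ('b'): new char, reset run to 1
  Position 3 ('a'): new char, reset run to 1
  Position 4 ('b'): new char, reset run to 1
  Position 5 ('a'): new char, reset run to 1
  Position 6 ('b'): new char, reset run to 1
  Position 7 ('c'): new char, reset run to 1
  Position 8 ('a'): new char, reset run to 1
  Position 9 ('b'): new char, reset run to 1
  Position 10 ('a'): new char, reset run to 1
  Position 11 ('b'): new char, reset run to 1
  Position 12 ('b'): continues run of 'b', length=2
Longest run: 'b' with length 2

2


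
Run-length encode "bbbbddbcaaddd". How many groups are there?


Input: bbbbddbcaaddd
Scanning for consecutive runs:
  Group 1: 'b' x 4 (positions 0-3)
  Group 2: 'd' x 2 (positions 4-5)
  Group 3: 'b' x 1 (positions 6-6)
  Group 4: 'c' x 1 (positions 7-7)
  Group 5: 'a' x 2 (positions 8-9)
  Group 6: 'd' x 3 (positions 10-12)
Total groups: 6

6


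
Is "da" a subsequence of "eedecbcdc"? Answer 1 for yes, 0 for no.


Check if "da" is a subsequence of "eedecbcdc"
Greedy scan:
  Position 0 ('e'): no match needed
  Position 1 ('e'): no match needed
  Position 2 ('d'): matches sub[0] = 'd'
  Position 3 ('e'): no match needed
  Position 4 ('c'): no match needed
  Position 5 ('b'): no match needed
  Position 6 ('c'): no match needed
  Position 7 ('d'): no match needed
  Position 8 ('c'): no match needed
Only matched 1/2 characters => not a subsequence

0


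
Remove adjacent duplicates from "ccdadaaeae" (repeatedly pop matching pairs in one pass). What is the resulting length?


Input: ccdadaaeae
Stack-based adjacent duplicate removal:
  Read 'c': push. Stack: c
  Read 'c': matches stack top 'c' => pop. Stack: (empty)
  Read 'd': push. Stack: d
  Read 'a': push. Stack: da
  Read 'd': push. Stack: dad
  Read 'a': push. Stack: dada
  Read 'a': matches stack top 'a' => pop. Stack: dad
  Read 'e': push. Stack: dade
  Read 'a': push. Stack: dadea
  Read 'e': push. Stack: dadeae
Final stack: "dadeae" (length 6)

6


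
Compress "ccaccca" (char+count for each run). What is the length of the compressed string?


Input: ccaccca
Runs:
  'c' x 2 => "c2"
  'a' x 1 => "a1"
  'c' x 3 => "c3"
  'a' x 1 => "a1"
Compressed: "c2a1c3a1"
Compressed length: 8

8


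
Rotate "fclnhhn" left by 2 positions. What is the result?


Input: "fclnhhn", rotate left by 2
First 2 characters: "fc"
Remaining characters: "lnhhn"
Concatenate remaining + first: "lnhhn" + "fc" = "lnhhnfc"

lnhhnfc


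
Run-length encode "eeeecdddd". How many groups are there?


Input: eeeecdddd
Scanning for consecutive runs:
  Group 1: 'e' x 4 (positions 0-3)
  Group 2: 'c' x 1 (positions 4-4)
  Group 3: 'd' x 4 (positions 5-8)
Total groups: 3

3


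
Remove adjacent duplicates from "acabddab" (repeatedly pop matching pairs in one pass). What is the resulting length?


Input: acabddab
Stack-based adjacent duplicate removal:
  Read 'a': push. Stack: a
  Read 'c': push. Stack: ac
  Read 'a': push. Stack: aca
  Read 'b': push. Stack: acab
  Read 'd': push. Stack: acabd
  Read 'd': matches stack top 'd' => pop. Stack: acab
  Read 'a': push. Stack: acaba
  Read 'b': push. Stack: acabab
Final stack: "acabab" (length 6)

6


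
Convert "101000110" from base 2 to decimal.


Input: "101000110" in base 2
Positional expansion:
  Digit '1' (value 1) x 2^8 = 256
  Digit '0' (value 0) x 2^7 = 0
  Digit '1' (value 1) x 2^6 = 64
  Digit '0' (value 0) x 2^5 = 0
  Digit '0' (value 0) x 2^4 = 0
  Digit '0' (value 0) x 2^3 = 0
  Digit '1' (value 1) x 2^2 = 4
  Digit '1' (value 1) x 2^1 = 2
  Digit '0' (value 0) x 2^0 = 0
Sum = 326

326


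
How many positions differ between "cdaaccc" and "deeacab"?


Comparing "cdaaccc" and "deeacab" position by position:
  Position 0: 'c' vs 'd' => DIFFER
  Position 1: 'd' vs 'e' => DIFFER
  Position 2: 'a' vs 'e' => DIFFER
  Position 3: 'a' vs 'a' => same
  Position 4: 'c' vs 'c' => same
  Position 5: 'c' vs 'a' => DIFFER
  Position 6: 'c' vs 'b' => DIFFER
Positions that differ: 5

5


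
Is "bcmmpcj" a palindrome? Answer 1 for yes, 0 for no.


Input: bcmmpcj
Reversed: jcpmmcb
  Compare pos 0 ('b') with pos 6 ('j'): MISMATCH
  Compare pos 1 ('c') with pos 5 ('c'): match
  Compare pos 2 ('m') with pos 4 ('p'): MISMATCH
Result: not a palindrome

0


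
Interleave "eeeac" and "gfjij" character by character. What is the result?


Interleaving "eeeac" and "gfjij":
  Position 0: 'e' from first, 'g' from second => "eg"
  Position 1: 'e' from first, 'f' from second => "ef"
  Position 2: 'e' from first, 'j' from second => "ej"
  Position 3: 'a' from first, 'i' from second => "ai"
  Position 4: 'c' from first, 'j' from second => "cj"
Result: egefejaicj

egefejaicj


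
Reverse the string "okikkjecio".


Input: okikkjecio
Reading characters right to left:
  Position 9: 'o'
  Position 8: 'i'
  Position 7: 'c'
  Position 6: 'e'
  Position 5: 'j'
  Position 4: 'k'
  Position 3: 'k'
  Position 2: 'i'
  Position 1: 'k'
  Position 0: 'o'
Reversed: oicejkkiko

oicejkkiko


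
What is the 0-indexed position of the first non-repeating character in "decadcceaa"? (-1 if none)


Input: decadcceaa
Character frequencies:
  'a': 3
  'c': 3
  'd': 2
  'e': 2
Scanning left to right for freq == 1:
  Position 0 ('d'): freq=2, skip
  Position 1 ('e'): freq=2, skip
  Position 2 ('c'): freq=3, skip
  Position 3 ('a'): freq=3, skip
  Position 4 ('d'): freq=2, skip
  Position 5 ('c'): freq=3, skip
  Position 6 ('c'): freq=3, skip
  Position 7 ('e'): freq=2, skip
  Position 8 ('a'): freq=3, skip
  Position 9 ('a'): freq=3, skip
  No unique character found => answer = -1

-1


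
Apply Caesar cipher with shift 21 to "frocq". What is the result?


Caesar cipher: shift "frocq" by 21
  'f' (pos 5) + 21 = pos 0 = 'a'
  'r' (pos 17) + 21 = pos 12 = 'm'
  'o' (pos 14) + 21 = pos 9 = 'j'
  'c' (pos 2) + 21 = pos 23 = 'x'
  'q' (pos 16) + 21 = pos 11 = 'l'
Result: amjxl

amjxl


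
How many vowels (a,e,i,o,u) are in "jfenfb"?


Input: jfenfb
Checking each character:
  'j' at position 0: consonant
  'f' at position 1: consonant
  'e' at position 2: vowel (running total: 1)
  'n' at position 3: consonant
  'f' at position 4: consonant
  'b' at position 5: consonant
Total vowels: 1

1


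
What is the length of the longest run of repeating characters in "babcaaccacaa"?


Input: "babcaaccacaa"
Scanning for longest run:
  Position 1 ('a'): new char, reset run to 1
  Position 2 ('b'): new char, reset run to 1
  Position 3 ('c'): new char, reset run to 1
  Position 4 ('a'): new char, reset run to 1
  Position 5 ('a'): continues run of 'a', length=2
  Position 6 ('c'): new char, reset run to 1
  Position 7 ('c'): continues run of 'c', length=2
  Position 8 ('a'): new char, reset run to 1
  Position 9 ('c'): new char, reset run to 1
  Position 10 ('a'): new char, reset run to 1
  Position 11 ('a'): continues run of 'a', length=2
Longest run: 'a' with length 2

2


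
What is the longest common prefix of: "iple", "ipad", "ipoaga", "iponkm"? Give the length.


Words: iple, ipad, ipoaga, iponkm
  Position 0: all 'i' => match
  Position 1: all 'p' => match
  Position 2: ('l', 'a', 'o', 'o') => mismatch, stop
LCP = "ip" (length 2)

2


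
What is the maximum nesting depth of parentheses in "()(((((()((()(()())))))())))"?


Input: "()(((((()((()(()())))))())))"
Tracking depth:
  Position 0 '(': depth becomes 1
  Position 1 ')': depth becomes 0
  Position 2 '(': depth becomes 1
  Position 3 '(': depth becomes 2
  Position 4 '(': depth becomes 3
  Position 5 '(': depth becomes 4
  Position 6 '(': depth becomes 5
  Position 7 '(': depth becomes 6
  Position 8 ')': depth becomes 5
  Position 9 '(': depth becomes 6
  Position 10 '(': depth becomes 7
  Position 11 '(': depth becomes 8
  Position 12 ')': depth becomes 7
  Position 13 '(': depth becomes 8
  Position 14 '(': depth becomes 9
  Position 15 ')': depth becomes 8
  Position 16 '(': depth becomes 9
  Position 17 ')': depth becomes 8
  Position 18 ')': depth becomes 7
  Position 19 ')': depth becomes 6
  Position 20 ')': depth becomes 5
  Position 21 ')': depth becomes 4
  Position 22 ')': depth becomes 3
  Position 23 '(': depth becomes 4
  Position 24 ')': depth becomes 3
  Position 25 ')': depth becomes 2
  Position 26 ')': depth becomes 1
  Position 27 ')': depth becomes 0
Maximum depth reached: 9

9


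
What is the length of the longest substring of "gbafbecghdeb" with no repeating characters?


Input: "gbafbecghdeb"
Sliding window (track last position of each char):
  Position 0 ('g'): window [0,0] length 1 -- new best
  Position 1 ('b'): window [0,1] length 2 -- new best
  Position 2 ('a'): window [0,2] length 3 -- new best
  Position 3 ('f'): window [0,3] length 4 -- new best
  Position 4 ('b'): repeat (last at 1), move window start to 2
  Position 4 ('b'): window [2,4] length 3
  Position 5 ('e'): window [2,5] length 4
  Position 6 ('c'): window [2,6] length 5 -- new best
  Position 7 ('g'): window [2,7] length 6 -- new best
  Position 8 ('h'): window [2,8] length 7 -- new best
  Position 9 ('d'): window [2,9] length 8 -- new best
  Position 10 ('e'): repeat (last at 5), move window start to 6
  Position 10 ('e'): window [6,10] length 5
  Position 11 ('b'): window [6,11] length 6
Longest substring with no repeats: "afbecghd" with length 8

8


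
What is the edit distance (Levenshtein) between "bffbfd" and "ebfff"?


Computing edit distance: "bffbfd" -> "ebfff"
DP table:
           e    b    f    f    f
      0    1    2    3    4    5
  b   1    1    1    2    3    4
  f   2    2    2    1    2    3
  f   3    3    3    2    1    2
  b   4    4    3    3    2    2
  f   5    5    4    3    3    2
  d   6    6    5    4    4    3
Edit distance = dp[6][5] = 3

3


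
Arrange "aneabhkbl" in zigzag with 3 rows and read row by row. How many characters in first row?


Zigzag "aneabhkbl" into 3 rows:
Placing characters:
  'a' => row 0
  'n' => row 1
  'e' => row 2
  'a' => row 1
  'b' => row 0
  'h' => row 1
  'k' => row 2
  'b' => row 1
  'l' => row 0
Rows:
  Row 0: "abl"
  Row 1: "nahb"
  Row 2: "ek"
First row length: 3

3


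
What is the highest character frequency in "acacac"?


Input: acacac
Character counts:
  'a': 3
  'c': 3
Maximum frequency: 3

3


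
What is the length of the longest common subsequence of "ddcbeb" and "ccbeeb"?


LCS of "ddcbeb" and "ccbeeb"
DP table:
           c    c    b    e    e    b
      0    0    0    0    0    0    0
  d   0    0    0    0    0    0    0
  d   0    0    0    0    0    0    0
  c   0    1    1    1    1    1    1
  b   0    1    1    2    2    2    2
  e   0    1    1    2    3    3    3
  b   0    1    1    2    3    3    4
LCS length = dp[6][6] = 4

4


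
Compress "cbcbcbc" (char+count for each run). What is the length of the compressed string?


Input: cbcbcbc
Runs:
  'c' x 1 => "c1"
  'b' x 1 => "b1"
  'c' x 1 => "c1"
  'b' x 1 => "b1"
  'c' x 1 => "c1"
  'b' x 1 => "b1"
  'c' x 1 => "c1"
Compressed: "c1b1c1b1c1b1c1"
Compressed length: 14

14


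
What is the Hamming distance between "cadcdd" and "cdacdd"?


Comparing "cadcdd" and "cdacdd" position by position:
  Position 0: 'c' vs 'c' => same
  Position 1: 'a' vs 'd' => differ
  Position 2: 'd' vs 'a' => differ
  Position 3: 'c' vs 'c' => same
  Position 4: 'd' vs 'd' => same
  Position 5: 'd' vs 'd' => same
Total differences (Hamming distance): 2

2


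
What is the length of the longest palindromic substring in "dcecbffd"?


Input: "dcecbffd"
Checking substrings for palindromes:
  [1:4] "cec" (len 3) => palindrome
  [5:7] "ff" (len 2) => palindrome
Longest palindromic substring: "cec" with length 3

3


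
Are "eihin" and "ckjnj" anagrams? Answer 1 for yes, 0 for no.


Strings: "eihin", "ckjnj"
Sorted first:  ehiin
Sorted second: cjjkn
Differ at position 0: 'e' vs 'c' => not anagrams

0


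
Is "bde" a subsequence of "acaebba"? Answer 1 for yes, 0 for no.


Check if "bde" is a subsequence of "acaebba"
Greedy scan:
  Position 0 ('a'): no match needed
  Position 1 ('c'): no match needed
  Position 2 ('a'): no match needed
  Position 3 ('e'): no match needed
  Position 4 ('b'): matches sub[0] = 'b'
  Position 5 ('b'): no match needed
  Position 6 ('a'): no match needed
Only matched 1/3 characters => not a subsequence

0


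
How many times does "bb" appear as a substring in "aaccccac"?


Searching for "bb" in "aaccccac"
Scanning each position:
  Position 0: "aa" => no
  Position 1: "ac" => no
  Position 2: "cc" => no
  Position 3: "cc" => no
  Position 4: "cc" => no
  Position 5: "ca" => no
  Position 6: "ac" => no
Total occurrences: 0

0


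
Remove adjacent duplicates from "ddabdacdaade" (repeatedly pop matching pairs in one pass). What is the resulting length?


Input: ddabdacdaade
Stack-based adjacent duplicate removal:
  Read 'd': push. Stack: d
  Read 'd': matches stack top 'd' => pop. Stack: (empty)
  Read 'a': push. Stack: a
  Read 'b': push. Stack: ab
  Read 'd': push. Stack: abd
  Read 'a': push. Stack: abda
  Read 'c': push. Stack: abdac
  Read 'd': push. Stack: abdacd
  Read 'a': push. Stack: abdacda
  Read 'a': matches stack top 'a' => pop. Stack: abdacd
  Read 'd': matches stack top 'd' => pop. Stack: abdac
  Read 'e': push. Stack: abdace
Final stack: "abdace" (length 6)

6


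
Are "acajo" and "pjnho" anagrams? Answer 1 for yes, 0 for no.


Strings: "acajo", "pjnho"
Sorted first:  aacjo
Sorted second: hjnop
Differ at position 0: 'a' vs 'h' => not anagrams

0


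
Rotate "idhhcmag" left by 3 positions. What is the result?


Input: "idhhcmag", rotate left by 3
First 3 characters: "idh"
Remaining characters: "hcmag"
Concatenate remaining + first: "hcmag" + "idh" = "hcmagidh"

hcmagidh


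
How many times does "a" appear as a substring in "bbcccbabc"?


Searching for "a" in "bbcccbabc"
Scanning each position:
  Position 0: "b" => no
  Position 1: "b" => no
  Position 2: "c" => no
  Position 3: "c" => no
  Position 4: "c" => no
  Position 5: "b" => no
  Position 6: "a" => MATCH
  Position 7: "b" => no
  Position 8: "c" => no
Total occurrences: 1

1


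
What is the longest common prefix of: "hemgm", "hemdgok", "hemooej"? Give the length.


Words: hemgm, hemdgok, hemooej
  Position 0: all 'h' => match
  Position 1: all 'e' => match
  Position 2: all 'm' => match
  Position 3: ('g', 'd', 'o') => mismatch, stop
LCP = "hem" (length 3)

3


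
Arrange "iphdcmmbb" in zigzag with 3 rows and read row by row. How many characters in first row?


Zigzag "iphdcmmbb" into 3 rows:
Placing characters:
  'i' => row 0
  'p' => row 1
  'h' => row 2
  'd' => row 1
  'c' => row 0
  'm' => row 1
  'm' => row 2
  'b' => row 1
  'b' => row 0
Rows:
  Row 0: "icb"
  Row 1: "pdmb"
  Row 2: "hm"
First row length: 3

3


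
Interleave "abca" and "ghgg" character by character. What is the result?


Interleaving "abca" and "ghgg":
  Position 0: 'a' from first, 'g' from second => "ag"
  Position 1: 'b' from first, 'h' from second => "bh"
  Position 2: 'c' from first, 'g' from second => "cg"
  Position 3: 'a' from first, 'g' from second => "ag"
Result: agbhcgag

agbhcgag


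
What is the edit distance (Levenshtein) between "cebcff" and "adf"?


Computing edit distance: "cebcff" -> "adf"
DP table:
           a    d    f
      0    1    2    3
  c   1    1    2    3
  e   2    2    2    3
  b   3    3    3    3
  c   4    4    4    4
  f   5    5    5    4
  f   6    6    6    5
Edit distance = dp[6][3] = 5

5


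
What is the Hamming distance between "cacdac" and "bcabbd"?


Comparing "cacdac" and "bcabbd" position by position:
  Position 0: 'c' vs 'b' => differ
  Position 1: 'a' vs 'c' => differ
  Position 2: 'c' vs 'a' => differ
  Position 3: 'd' vs 'b' => differ
  Position 4: 'a' vs 'b' => differ
  Position 5: 'c' vs 'd' => differ
Total differences (Hamming distance): 6

6


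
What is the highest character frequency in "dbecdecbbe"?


Input: dbecdecbbe
Character counts:
  'b': 3
  'c': 2
  'd': 2
  'e': 3
Maximum frequency: 3

3


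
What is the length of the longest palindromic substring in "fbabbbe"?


Input: "fbabbbe"
Checking substrings for palindromes:
  [1:4] "bab" (len 3) => palindrome
  [3:6] "bbb" (len 3) => palindrome
  [3:5] "bb" (len 2) => palindrome
  [4:6] "bb" (len 2) => palindrome
Longest palindromic substring: "bab" with length 3

3


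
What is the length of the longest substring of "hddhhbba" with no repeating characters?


Input: "hddhhbba"
Sliding window (track last position of each char):
  Position 0 ('h'): window [0,0] length 1 -- new best
  Position 1 ('d'): window [0,1] length 2 -- new best
  Position 2 ('d'): repeat (last at 1), move window start to 2
  Position 2 ('d'): window [2,2] length 1
  Position 3 ('h'): window [2,3] length 2
  Position 4 ('h'): repeat (last at 3), move window start to 4
  Position 4 ('h'): window [4,4] length 1
  Position 5 ('b'): window [4,5] length 2
  Position 6 ('b'): repeat (last at 5), move window start to 6
  Position 6 ('b'): window [6,6] length 1
  Position 7 ('a'): window [6,7] length 2
Longest substring with no repeats: "hd" with length 2

2


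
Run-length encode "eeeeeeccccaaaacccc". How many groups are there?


Input: eeeeeeccccaaaacccc
Scanning for consecutive runs:
  Group 1: 'e' x 6 (positions 0-5)
  Group 2: 'c' x 4 (positions 6-9)
  Group 3: 'a' x 4 (positions 10-13)
  Group 4: 'c' x 4 (positions 14-17)
Total groups: 4

4


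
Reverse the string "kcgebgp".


Input: kcgebgp
Reading characters right to left:
  Position 6: 'p'
  Position 5: 'g'
  Position 4: 'b'
  Position 3: 'e'
  Position 2: 'g'
  Position 1: 'c'
  Position 0: 'k'
Reversed: pgbegck

pgbegck


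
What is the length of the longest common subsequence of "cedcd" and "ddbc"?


LCS of "cedcd" and "ddbc"
DP table:
           d    d    b    c
      0    0    0    0    0
  c   0    0    0    0    1
  e   0    0    0    0    1
  d   0    1    1    1    1
  c   0    1    1    1    2
  d   0    1    2    2    2
LCS length = dp[5][4] = 2

2


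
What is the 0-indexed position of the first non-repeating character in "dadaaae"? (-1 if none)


Input: dadaaae
Character frequencies:
  'a': 4
  'd': 2
  'e': 1
Scanning left to right for freq == 1:
  Position 0 ('d'): freq=2, skip
  Position 1 ('a'): freq=4, skip
  Position 2 ('d'): freq=2, skip
  Position 3 ('a'): freq=4, skip
  Position 4 ('a'): freq=4, skip
  Position 5 ('a'): freq=4, skip
  Position 6 ('e'): unique! => answer = 6

6


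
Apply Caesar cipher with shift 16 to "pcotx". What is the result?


Caesar cipher: shift "pcotx" by 16
  'p' (pos 15) + 16 = pos 5 = 'f'
  'c' (pos 2) + 16 = pos 18 = 's'
  'o' (pos 14) + 16 = pos 4 = 'e'
  't' (pos 19) + 16 = pos 9 = 'j'
  'x' (pos 23) + 16 = pos 13 = 'n'
Result: fsejn

fsejn


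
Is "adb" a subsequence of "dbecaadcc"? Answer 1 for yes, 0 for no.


Check if "adb" is a subsequence of "dbecaadcc"
Greedy scan:
  Position 0 ('d'): no match needed
  Position 1 ('b'): no match needed
  Position 2 ('e'): no match needed
  Position 3 ('c'): no match needed
  Position 4 ('a'): matches sub[0] = 'a'
  Position 5 ('a'): no match needed
  Position 6 ('d'): matches sub[1] = 'd'
  Position 7 ('c'): no match needed
  Position 8 ('c'): no match needed
Only matched 2/3 characters => not a subsequence

0


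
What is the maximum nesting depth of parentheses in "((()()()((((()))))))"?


Input: "((()()()((((()))))))"
Tracking depth:
  Position 0 '(': depth becomes 1
  Position 1 '(': depth becomes 2
  Position 2 '(': depth becomes 3
  Position 3 ')': depth becomes 2
  Position 4 '(': depth becomes 3
  Position 5 ')': depth becomes 2
  Position 6 '(': depth becomes 3
  Position 7 ')': depth becomes 2
  Position 8 '(': depth becomes 3
  Position 9 '(': depth becomes 4
  Position 10 '(': depth becomes 5
  Position 11 '(': depth becomes 6
  Position 12 '(': depth becomes 7
  Position 13 ')': depth becomes 6
  Position 14 ')': depth becomes 5
  Position 15 ')': depth becomes 4
  Position 16 ')': depth becomes 3
  Position 17 ')': depth becomes 2
  Position 18 ')': depth becomes 1
  Position 19 ')': depth becomes 0
Maximum depth reached: 7

7


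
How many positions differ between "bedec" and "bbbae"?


Comparing "bedec" and "bbbae" position by position:
  Position 0: 'b' vs 'b' => same
  Position 1: 'e' vs 'b' => DIFFER
  Position 2: 'd' vs 'b' => DIFFER
  Position 3: 'e' vs 'a' => DIFFER
  Position 4: 'c' vs 'e' => DIFFER
Positions that differ: 4

4


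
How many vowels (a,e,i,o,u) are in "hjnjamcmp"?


Input: hjnjamcmp
Checking each character:
  'h' at position 0: consonant
  'j' at position 1: consonant
  'n' at position 2: consonant
  'j' at position 3: consonant
  'a' at position 4: vowel (running total: 1)
  'm' at position 5: consonant
  'c' at position 6: consonant
  'm' at position 7: consonant
  'p' at position 8: consonant
Total vowels: 1

1


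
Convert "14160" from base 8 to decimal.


Input: "14160" in base 8
Positional expansion:
  Digit '1' (value 1) x 8^4 = 4096
  Digit '4' (value 4) x 8^3 = 2048
  Digit '1' (value 1) x 8^2 = 64
  Digit '6' (value 6) x 8^1 = 48
  Digit '0' (value 0) x 8^0 = 0
Sum = 6256

6256


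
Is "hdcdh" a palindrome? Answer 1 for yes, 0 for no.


Input: hdcdh
Reversed: hdcdh
  Compare pos 0 ('h') with pos 4 ('h'): match
  Compare pos 1 ('d') with pos 3 ('d'): match
Result: palindrome

1


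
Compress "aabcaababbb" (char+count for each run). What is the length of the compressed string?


Input: aabcaababbb
Runs:
  'a' x 2 => "a2"
  'b' x 1 => "b1"
  'c' x 1 => "c1"
  'a' x 2 => "a2"
  'b' x 1 => "b1"
  'a' x 1 => "a1"
  'b' x 3 => "b3"
Compressed: "a2b1c1a2b1a1b3"
Compressed length: 14

14


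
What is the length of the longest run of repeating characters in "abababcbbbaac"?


Input: "abababcbbbaac"
Scanning for longest run:
  Position 1 ('b'): new char, reset run to 1
  Position 2 ('a'): new char, reset run to 1
  Position 3 ('b'): new char, reset run to 1
  Position 4 ('a'): new char, reset run to 1
  Position 5 ('b'): new char, reset run to 1
  Position 6 ('c'): new char, reset run to 1
  Position 7 ('b'): new char, reset run to 1
  Position 8 ('b'): continues run of 'b', length=2
  Position 9 ('b'): continues run of 'b', length=3
  Position 10 ('a'): new char, reset run to 1
  Position 11 ('a'): continues run of 'a', length=2
  Position 12 ('c'): new char, reset run to 1
Longest run: 'b' with length 3

3


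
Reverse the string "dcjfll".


Input: dcjfll
Reading characters right to left:
  Position 5: 'l'
  Position 4: 'l'
  Position 3: 'f'
  Position 2: 'j'
  Position 1: 'c'
  Position 0: 'd'
Reversed: llfjcd

llfjcd


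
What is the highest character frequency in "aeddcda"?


Input: aeddcda
Character counts:
  'a': 2
  'c': 1
  'd': 3
  'e': 1
Maximum frequency: 3

3


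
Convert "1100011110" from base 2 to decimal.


Input: "1100011110" in base 2
Positional expansion:
  Digit '1' (value 1) x 2^9 = 512
  Digit '1' (value 1) x 2^8 = 256
  Digit '0' (value 0) x 2^7 = 0
  Digit '0' (value 0) x 2^6 = 0
  Digit '0' (value 0) x 2^5 = 0
  Digit '1' (value 1) x 2^4 = 16
  Digit '1' (value 1) x 2^3 = 8
  Digit '1' (value 1) x 2^2 = 4
  Digit '1' (value 1) x 2^1 = 2
  Digit '0' (value 0) x 2^0 = 0
Sum = 798

798


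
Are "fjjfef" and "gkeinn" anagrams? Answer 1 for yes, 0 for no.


Strings: "fjjfef", "gkeinn"
Sorted first:  efffjj
Sorted second: egiknn
Differ at position 1: 'f' vs 'g' => not anagrams

0


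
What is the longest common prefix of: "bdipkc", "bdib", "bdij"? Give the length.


Words: bdipkc, bdib, bdij
  Position 0: all 'b' => match
  Position 1: all 'd' => match
  Position 2: all 'i' => match
  Position 3: ('p', 'b', 'j') => mismatch, stop
LCP = "bdi" (length 3)

3


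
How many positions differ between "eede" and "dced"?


Comparing "eede" and "dced" position by position:
  Position 0: 'e' vs 'd' => DIFFER
  Position 1: 'e' vs 'c' => DIFFER
  Position 2: 'd' vs 'e' => DIFFER
  Position 3: 'e' vs 'd' => DIFFER
Positions that differ: 4

4


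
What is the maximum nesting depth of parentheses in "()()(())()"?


Input: "()()(())()"
Tracking depth:
  Position 0 '(': depth becomes 1
  Position 1 ')': depth becomes 0
  Position 2 '(': depth becomes 1
  Position 3 ')': depth becomes 0
  Position 4 '(': depth becomes 1
  Position 5 '(': depth becomes 2
  Position 6 ')': depth becomes 1
  Position 7 ')': depth becomes 0
  Position 8 '(': depth becomes 1
  Position 9 ')': depth becomes 0
Maximum depth reached: 2

2


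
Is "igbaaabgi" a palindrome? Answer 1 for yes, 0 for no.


Input: igbaaabgi
Reversed: igbaaabgi
  Compare pos 0 ('i') with pos 8 ('i'): match
  Compare pos 1 ('g') with pos 7 ('g'): match
  Compare pos 2 ('b') with pos 6 ('b'): match
  Compare pos 3 ('a') with pos 5 ('a'): match
Result: palindrome

1


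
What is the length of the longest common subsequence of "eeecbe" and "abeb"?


LCS of "eeecbe" and "abeb"
DP table:
           a    b    e    b
      0    0    0    0    0
  e   0    0    0    1    1
  e   0    0    0    1    1
  e   0    0    0    1    1
  c   0    0    0    1    1
  b   0    0    1    1    2
  e   0    0    1    2    2
LCS length = dp[6][4] = 2

2


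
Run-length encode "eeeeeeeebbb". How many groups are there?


Input: eeeeeeeebbb
Scanning for consecutive runs:
  Group 1: 'e' x 8 (positions 0-7)
  Group 2: 'b' x 3 (positions 8-10)
Total groups: 2

2


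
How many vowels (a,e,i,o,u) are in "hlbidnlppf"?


Input: hlbidnlppf
Checking each character:
  'h' at position 0: consonant
  'l' at position 1: consonant
  'b' at position 2: consonant
  'i' at position 3: vowel (running total: 1)
  'd' at position 4: consonant
  'n' at position 5: consonant
  'l' at position 6: consonant
  'p' at position 7: consonant
  'p' at position 8: consonant
  'f' at position 9: consonant
Total vowels: 1

1


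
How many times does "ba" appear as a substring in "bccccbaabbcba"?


Searching for "ba" in "bccccbaabbcba"
Scanning each position:
  Position 0: "bc" => no
  Position 1: "cc" => no
  Position 2: "cc" => no
  Position 3: "cc" => no
  Position 4: "cb" => no
  Position 5: "ba" => MATCH
  Position 6: "aa" => no
  Position 7: "ab" => no
  Position 8: "bb" => no
  Position 9: "bc" => no
  Position 10: "cb" => no
  Position 11: "ba" => MATCH
Total occurrences: 2

2


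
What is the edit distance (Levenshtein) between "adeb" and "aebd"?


Computing edit distance: "adeb" -> "aebd"
DP table:
           a    e    b    d
      0    1    2    3    4
  a   1    0    1    2    3
  d   2    1    1    2    2
  e   3    2    1    2    3
  b   4    3    2    1    2
Edit distance = dp[4][4] = 2

2


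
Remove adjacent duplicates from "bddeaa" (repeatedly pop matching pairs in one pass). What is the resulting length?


Input: bddeaa
Stack-based adjacent duplicate removal:
  Read 'b': push. Stack: b
  Read 'd': push. Stack: bd
  Read 'd': matches stack top 'd' => pop. Stack: b
  Read 'e': push. Stack: be
  Read 'a': push. Stack: bea
  Read 'a': matches stack top 'a' => pop. Stack: be
Final stack: "be" (length 2)

2


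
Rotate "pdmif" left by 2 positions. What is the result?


Input: "pdmif", rotate left by 2
First 2 characters: "pd"
Remaining characters: "mif"
Concatenate remaining + first: "mif" + "pd" = "mifpd"

mifpd


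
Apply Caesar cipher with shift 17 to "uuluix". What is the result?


Caesar cipher: shift "uuluix" by 17
  'u' (pos 20) + 17 = pos 11 = 'l'
  'u' (pos 20) + 17 = pos 11 = 'l'
  'l' (pos 11) + 17 = pos 2 = 'c'
  'u' (pos 20) + 17 = pos 11 = 'l'
  'i' (pos 8) + 17 = pos 25 = 'z'
  'x' (pos 23) + 17 = pos 14 = 'o'
Result: llclzo

llclzo


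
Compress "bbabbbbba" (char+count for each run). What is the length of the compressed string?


Input: bbabbbbba
Runs:
  'b' x 2 => "b2"
  'a' x 1 => "a1"
  'b' x 5 => "b5"
  'a' x 1 => "a1"
Compressed: "b2a1b5a1"
Compressed length: 8

8


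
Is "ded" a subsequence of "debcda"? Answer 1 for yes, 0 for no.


Check if "ded" is a subsequence of "debcda"
Greedy scan:
  Position 0 ('d'): matches sub[0] = 'd'
  Position 1 ('e'): matches sub[1] = 'e'
  Position 2 ('b'): no match needed
  Position 3 ('c'): no match needed
  Position 4 ('d'): matches sub[2] = 'd'
  Position 5 ('a'): no match needed
All 3 characters matched => is a subsequence

1


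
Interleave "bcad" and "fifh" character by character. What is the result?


Interleaving "bcad" and "fifh":
  Position 0: 'b' from first, 'f' from second => "bf"
  Position 1: 'c' from first, 'i' from second => "ci"
  Position 2: 'a' from first, 'f' from second => "af"
  Position 3: 'd' from first, 'h' from second => "dh"
Result: bfciafdh

bfciafdh


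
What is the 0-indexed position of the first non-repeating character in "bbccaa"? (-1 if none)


Input: bbccaa
Character frequencies:
  'a': 2
  'b': 2
  'c': 2
Scanning left to right for freq == 1:
  Position 0 ('b'): freq=2, skip
  Position 1 ('b'): freq=2, skip
  Position 2 ('c'): freq=2, skip
  Position 3 ('c'): freq=2, skip
  Position 4 ('a'): freq=2, skip
  Position 5 ('a'): freq=2, skip
  No unique character found => answer = -1

-1


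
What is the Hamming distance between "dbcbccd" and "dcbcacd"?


Comparing "dbcbccd" and "dcbcacd" position by position:
  Position 0: 'd' vs 'd' => same
  Position 1: 'b' vs 'c' => differ
  Position 2: 'c' vs 'b' => differ
  Position 3: 'b' vs 'c' => differ
  Position 4: 'c' vs 'a' => differ
  Position 5: 'c' vs 'c' => same
  Position 6: 'd' vs 'd' => same
Total differences (Hamming distance): 4

4


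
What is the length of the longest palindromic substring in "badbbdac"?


Input: "badbbdac"
Checking substrings for palindromes:
  [1:7] "adbbda" (len 6) => palindrome
  [2:6] "dbbd" (len 4) => palindrome
  [3:5] "bb" (len 2) => palindrome
Longest palindromic substring: "adbbda" with length 6

6


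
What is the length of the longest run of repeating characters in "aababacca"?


Input: "aababacca"
Scanning for longest run:
  Position 1 ('a'): continues run of 'a', length=2
  Position 2 ('b'): new char, reset run to 1
  Position 3 ('a'): new char, reset run to 1
  Position 4 ('b'): new char, reset run to 1
  Position 5 ('a'): new char, reset run to 1
  Position 6 ('c'): new char, reset run to 1
  Position 7 ('c'): continues run of 'c', length=2
  Position 8 ('a'): new char, reset run to 1
Longest run: 'a' with length 2

2


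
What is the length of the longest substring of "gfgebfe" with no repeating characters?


Input: "gfgebfe"
Sliding window (track last position of each char):
  Position 0 ('g'): window [0,0] length 1 -- new best
  Position 1 ('f'): window [0,1] length 2 -- new best
  Position 2 ('g'): repeat (last at 0), move window start to 1
  Position 2 ('g'): window [1,2] length 2
  Position 3 ('e'): window [1,3] length 3 -- new best
  Position 4 ('b'): window [1,4] length 4 -- new best
  Position 5 ('f'): repeat (last at 1), move window start to 2
  Position 5 ('f'): window [2,5] length 4
  Position 6 ('e'): repeat (last at 3), move window start to 4
  Position 6 ('e'): window [4,6] length 3
Longest substring with no repeats: "fgeb" with length 4

4


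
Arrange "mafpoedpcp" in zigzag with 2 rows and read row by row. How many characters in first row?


Zigzag "mafpoedpcp" into 2 rows:
Placing characters:
  'm' => row 0
  'a' => row 1
  'f' => row 0
  'p' => row 1
  'o' => row 0
  'e' => row 1
  'd' => row 0
  'p' => row 1
  'c' => row 0
  'p' => row 1
Rows:
  Row 0: "mfodc"
  Row 1: "apepp"
First row length: 5

5


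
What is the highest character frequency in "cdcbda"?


Input: cdcbda
Character counts:
  'a': 1
  'b': 1
  'c': 2
  'd': 2
Maximum frequency: 2

2


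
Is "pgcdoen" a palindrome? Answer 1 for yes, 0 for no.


Input: pgcdoen
Reversed: neodcgp
  Compare pos 0 ('p') with pos 6 ('n'): MISMATCH
  Compare pos 1 ('g') with pos 5 ('e'): MISMATCH
  Compare pos 2 ('c') with pos 4 ('o'): MISMATCH
Result: not a palindrome

0


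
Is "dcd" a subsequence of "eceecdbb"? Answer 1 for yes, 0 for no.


Check if "dcd" is a subsequence of "eceecdbb"
Greedy scan:
  Position 0 ('e'): no match needed
  Position 1 ('c'): no match needed
  Position 2 ('e'): no match needed
  Position 3 ('e'): no match needed
  Position 4 ('c'): no match needed
  Position 5 ('d'): matches sub[0] = 'd'
  Position 6 ('b'): no match needed
  Position 7 ('b'): no match needed
Only matched 1/3 characters => not a subsequence

0


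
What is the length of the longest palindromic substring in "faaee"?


Input: "faaee"
Checking substrings for palindromes:
  [1:3] "aa" (len 2) => palindrome
  [3:5] "ee" (len 2) => palindrome
Longest palindromic substring: "aa" with length 2

2


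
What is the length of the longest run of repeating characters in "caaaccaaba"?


Input: "caaaccaaba"
Scanning for longest run:
  Position 1 ('a'): new char, reset run to 1
  Position 2 ('a'): continues run of 'a', length=2
  Position 3 ('a'): continues run of 'a', length=3
  Position 4 ('c'): new char, reset run to 1
  Position 5 ('c'): continues run of 'c', length=2
  Position 6 ('a'): new char, reset run to 1
  Position 7 ('a'): continues run of 'a', length=2
  Position 8 ('b'): new char, reset run to 1
  Position 9 ('a'): new char, reset run to 1
Longest run: 'a' with length 3

3


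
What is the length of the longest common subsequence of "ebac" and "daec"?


LCS of "ebac" and "daec"
DP table:
           d    a    e    c
      0    0    0    0    0
  e   0    0    0    1    1
  b   0    0    0    1    1
  a   0    0    1    1    1
  c   0    0    1    1    2
LCS length = dp[4][4] = 2

2


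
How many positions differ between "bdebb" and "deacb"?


Comparing "bdebb" and "deacb" position by position:
  Position 0: 'b' vs 'd' => DIFFER
  Position 1: 'd' vs 'e' => DIFFER
  Position 2: 'e' vs 'a' => DIFFER
  Position 3: 'b' vs 'c' => DIFFER
  Position 4: 'b' vs 'b' => same
Positions that differ: 4

4


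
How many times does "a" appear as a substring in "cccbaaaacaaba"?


Searching for "a" in "cccbaaaacaaba"
Scanning each position:
  Position 0: "c" => no
  Position 1: "c" => no
  Position 2: "c" => no
  Position 3: "b" => no
  Position 4: "a" => MATCH
  Position 5: "a" => MATCH
  Position 6: "a" => MATCH
  Position 7: "a" => MATCH
  Position 8: "c" => no
  Position 9: "a" => MATCH
  Position 10: "a" => MATCH
  Position 11: "b" => no
  Position 12: "a" => MATCH
Total occurrences: 7

7


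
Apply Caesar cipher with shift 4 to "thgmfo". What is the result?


Caesar cipher: shift "thgmfo" by 4
  't' (pos 19) + 4 = pos 23 = 'x'
  'h' (pos 7) + 4 = pos 11 = 'l'
  'g' (pos 6) + 4 = pos 10 = 'k'
  'm' (pos 12) + 4 = pos 16 = 'q'
  'f' (pos 5) + 4 = pos 9 = 'j'
  'o' (pos 14) + 4 = pos 18 = 's'
Result: xlkqjs

xlkqjs


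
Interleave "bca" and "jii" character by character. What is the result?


Interleaving "bca" and "jii":
  Position 0: 'b' from first, 'j' from second => "bj"
  Position 1: 'c' from first, 'i' from second => "ci"
  Position 2: 'a' from first, 'i' from second => "ai"
Result: bjciai

bjciai


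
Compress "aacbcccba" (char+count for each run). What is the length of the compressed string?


Input: aacbcccba
Runs:
  'a' x 2 => "a2"
  'c' x 1 => "c1"
  'b' x 1 => "b1"
  'c' x 3 => "c3"
  'b' x 1 => "b1"
  'a' x 1 => "a1"
Compressed: "a2c1b1c3b1a1"
Compressed length: 12

12


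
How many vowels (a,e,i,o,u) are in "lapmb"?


Input: lapmb
Checking each character:
  'l' at position 0: consonant
  'a' at position 1: vowel (running total: 1)
  'p' at position 2: consonant
  'm' at position 3: consonant
  'b' at position 4: consonant
Total vowels: 1

1


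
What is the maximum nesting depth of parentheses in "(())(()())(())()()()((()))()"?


Input: "(())(()())(())()()()((()))()"
Tracking depth:
  Position 0 '(': depth becomes 1
  Position 1 '(': depth becomes 2
  Position 2 ')': depth becomes 1
  Position 3 ')': depth becomes 0
  Position 4 '(': depth becomes 1
  Position 5 '(': depth becomes 2
  Position 6 ')': depth becomes 1
  Position 7 '(': depth becomes 2
  Position 8 ')': depth becomes 1
  Position 9 ')': depth becomes 0
  Position 10 '(': depth becomes 1
  Position 11 '(': depth becomes 2
  Position 12 ')': depth becomes 1
  Position 13 ')': depth becomes 0
  Position 14 '(': depth becomes 1
  Position 15 ')': depth becomes 0
  Position 16 '(': depth becomes 1
  Position 17 ')': depth becomes 0
  Position 18 '(': depth becomes 1
  Position 19 ')': depth becomes 0
  Position 20 '(': depth becomes 1
  Position 21 '(': depth becomes 2
  Position 22 '(': depth becomes 3
  Position 23 ')': depth becomes 2
  Position 24 ')': depth becomes 1
  Position 25 ')': depth becomes 0
  Position 26 '(': depth becomes 1
  Position 27 ')': depth becomes 0
Maximum depth reached: 3

3


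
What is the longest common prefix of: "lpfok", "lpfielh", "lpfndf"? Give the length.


Words: lpfok, lpfielh, lpfndf
  Position 0: all 'l' => match
  Position 1: all 'p' => match
  Position 2: all 'f' => match
  Position 3: ('o', 'i', 'n') => mismatch, stop
LCP = "lpf" (length 3)

3


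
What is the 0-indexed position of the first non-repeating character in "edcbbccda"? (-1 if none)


Input: edcbbccda
Character frequencies:
  'a': 1
  'b': 2
  'c': 3
  'd': 2
  'e': 1
Scanning left to right for freq == 1:
  Position 0 ('e'): unique! => answer = 0

0


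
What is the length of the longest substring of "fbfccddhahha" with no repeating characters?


Input: "fbfccddhahha"
Sliding window (track last position of each char):
  Position 0 ('f'): window [0,0] length 1 -- new best
  Position 1 ('b'): window [0,1] length 2 -- new best
  Position 2 ('f'): repeat (last at 0), move window start to 1
  Position 2 ('f'): window [1,2] length 2
  Position 3 ('c'): window [1,3] length 3 -- new best
  Position 4 ('c'): repeat (last at 3), move window start to 4
  Position 4 ('c'): window [4,4] length 1
  Position 5 ('d'): window [4,5] length 2
  Position 6 ('d'): repeat (last at 5), move window start to 6
  Position 6 ('d'): window [6,6] length 1
  Position 7 ('h'): window [6,7] length 2
  Position 8 ('a'): window [6,8] length 3
  Position 9 ('h'): repeat (last at 7), move window start to 8
  Position 9 ('h'): window [8,9] length 2
  Position 10 ('h'): repeat (last at 9), move window start to 10
  Position 10 ('h'): window [10,10] length 1
  Position 11 ('a'): window [10,11] length 2
Longest substring with no repeats: "bfc" with length 3

3
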